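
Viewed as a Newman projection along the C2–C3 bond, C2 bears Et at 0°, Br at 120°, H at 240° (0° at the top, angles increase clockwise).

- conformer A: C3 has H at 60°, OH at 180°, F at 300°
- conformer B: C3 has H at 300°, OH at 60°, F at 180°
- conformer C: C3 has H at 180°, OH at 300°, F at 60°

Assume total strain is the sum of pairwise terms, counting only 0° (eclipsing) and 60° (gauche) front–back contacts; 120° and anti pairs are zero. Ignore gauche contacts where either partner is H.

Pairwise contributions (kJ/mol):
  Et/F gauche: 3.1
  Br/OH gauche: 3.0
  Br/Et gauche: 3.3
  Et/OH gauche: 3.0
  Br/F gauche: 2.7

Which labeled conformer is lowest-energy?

A (staggered): Et–F gauche, Br–OH gauche; 3.1 + 3.0 = 6.1 kJ/mol.
B (staggered): Et–OH gauche, Br–OH gauche, Br–F gauche; 3.0 + 3.0 + 2.7 = 8.7 kJ/mol.
C (staggered): Et–OH gauche, Et–F gauche, Br–F gauche; 3.0 + 3.1 + 2.7 = 8.8 kJ/mol.
A has the lowest total (6.1 kJ/mol).

A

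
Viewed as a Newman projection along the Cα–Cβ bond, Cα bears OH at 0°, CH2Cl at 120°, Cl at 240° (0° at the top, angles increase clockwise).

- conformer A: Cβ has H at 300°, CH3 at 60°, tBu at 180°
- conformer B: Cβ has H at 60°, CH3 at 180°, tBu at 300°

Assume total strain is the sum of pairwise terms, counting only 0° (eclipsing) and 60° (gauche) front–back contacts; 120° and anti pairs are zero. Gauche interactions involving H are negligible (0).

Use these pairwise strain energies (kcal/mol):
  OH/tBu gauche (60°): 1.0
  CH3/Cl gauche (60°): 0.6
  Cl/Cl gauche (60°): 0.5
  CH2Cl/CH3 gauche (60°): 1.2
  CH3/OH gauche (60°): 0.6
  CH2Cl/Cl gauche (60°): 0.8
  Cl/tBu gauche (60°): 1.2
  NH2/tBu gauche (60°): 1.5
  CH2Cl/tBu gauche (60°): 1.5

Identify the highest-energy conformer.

A

A (staggered): OH(0°)/CH3(60°) gauche 0.6; CH2Cl(120°)/CH3(60°) gauche 1.2; CH2Cl(120°)/tBu(180°) gauche 1.5; Cl(240°)/tBu(180°) gauche 1.2 → 4.5 kcal/mol.
B (staggered): OH(0°)/tBu(300°) gauche 1.0; CH2Cl(120°)/CH3(180°) gauche 1.2; Cl(240°)/CH3(180°) gauche 0.6; Cl(240°)/tBu(300°) gauche 1.2 → 4.0 kcal/mol.
A has the highest total (4.5 kcal/mol).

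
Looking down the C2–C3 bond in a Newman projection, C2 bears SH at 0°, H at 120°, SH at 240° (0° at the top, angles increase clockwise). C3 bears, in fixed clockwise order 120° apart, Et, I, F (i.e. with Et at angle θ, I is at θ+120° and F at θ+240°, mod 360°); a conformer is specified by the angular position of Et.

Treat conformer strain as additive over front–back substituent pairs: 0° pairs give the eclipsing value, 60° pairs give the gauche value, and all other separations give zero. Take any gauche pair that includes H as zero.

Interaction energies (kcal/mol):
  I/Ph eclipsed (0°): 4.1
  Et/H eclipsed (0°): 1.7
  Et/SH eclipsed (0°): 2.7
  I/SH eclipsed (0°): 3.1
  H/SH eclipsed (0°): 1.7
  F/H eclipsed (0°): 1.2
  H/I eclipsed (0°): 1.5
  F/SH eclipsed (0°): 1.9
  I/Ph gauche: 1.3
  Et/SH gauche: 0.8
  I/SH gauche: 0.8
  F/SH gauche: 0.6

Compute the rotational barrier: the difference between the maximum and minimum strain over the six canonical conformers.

Et at 0° (eclipsed): SH(0°)/Et(0°) eclipsed 2.7; H(120°)/I(120°) eclipsed 1.5; SH(240°)/F(240°) eclipsed 1.9 → 6.1 kcal/mol.
Et at 60° (staggered): SH(0°)/Et(60°) gauche 0.8; SH(0°)/F(300°) gauche 0.6; SH(240°)/I(180°) gauche 0.8; SH(240°)/F(300°) gauche 0.6 → 2.8 kcal/mol.
Et at 120° (eclipsed): SH(0°)/F(0°) eclipsed 1.9; H(120°)/Et(120°) eclipsed 1.7; SH(240°)/I(240°) eclipsed 3.1 → 6.7 kcal/mol.
Et at 180° (staggered): SH(0°)/I(300°) gauche 0.8; SH(0°)/F(60°) gauche 0.6; SH(240°)/Et(180°) gauche 0.8; SH(240°)/I(300°) gauche 0.8 → 3.0 kcal/mol.
Et at 240° (eclipsed): SH(0°)/I(0°) eclipsed 3.1; H(120°)/F(120°) eclipsed 1.2; SH(240°)/Et(240°) eclipsed 2.7 → 7.0 kcal/mol.
Et at 300° (staggered): SH(0°)/Et(300°) gauche 0.8; SH(0°)/I(60°) gauche 0.8; SH(240°)/Et(300°) gauche 0.8; SH(240°)/F(180°) gauche 0.6 → 3.0 kcal/mol.
Max at 240° (7.0 kcal/mol), min at 60° (2.8 kcal/mol); barrier = 4.2 kcal/mol.

4.2 kcal/mol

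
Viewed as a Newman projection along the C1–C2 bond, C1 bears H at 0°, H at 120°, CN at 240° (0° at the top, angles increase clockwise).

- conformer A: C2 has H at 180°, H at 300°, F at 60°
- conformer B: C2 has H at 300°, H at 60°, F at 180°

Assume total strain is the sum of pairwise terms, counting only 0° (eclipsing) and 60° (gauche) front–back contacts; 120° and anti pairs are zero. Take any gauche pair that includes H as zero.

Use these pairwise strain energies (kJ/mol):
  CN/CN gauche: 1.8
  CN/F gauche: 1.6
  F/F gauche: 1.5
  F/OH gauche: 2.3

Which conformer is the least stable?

B

A (staggered): no non-H gauche contacts → 0.0 kJ/mol.
B (staggered): CN(240°)/F(180°) gauche 1.6 → 1.6 kJ/mol.
B has the highest total (1.6 kJ/mol).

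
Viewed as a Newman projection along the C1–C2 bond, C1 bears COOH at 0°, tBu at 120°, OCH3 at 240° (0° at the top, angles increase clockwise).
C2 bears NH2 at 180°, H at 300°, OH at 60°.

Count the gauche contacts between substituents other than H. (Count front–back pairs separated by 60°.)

Non-H gauche pairs: COOH(0°)/OH(60°); tBu(120°)/NH2(180°); tBu(120°)/OH(60°); OCH3(240°)/NH2(180°) — 4 interactions.

4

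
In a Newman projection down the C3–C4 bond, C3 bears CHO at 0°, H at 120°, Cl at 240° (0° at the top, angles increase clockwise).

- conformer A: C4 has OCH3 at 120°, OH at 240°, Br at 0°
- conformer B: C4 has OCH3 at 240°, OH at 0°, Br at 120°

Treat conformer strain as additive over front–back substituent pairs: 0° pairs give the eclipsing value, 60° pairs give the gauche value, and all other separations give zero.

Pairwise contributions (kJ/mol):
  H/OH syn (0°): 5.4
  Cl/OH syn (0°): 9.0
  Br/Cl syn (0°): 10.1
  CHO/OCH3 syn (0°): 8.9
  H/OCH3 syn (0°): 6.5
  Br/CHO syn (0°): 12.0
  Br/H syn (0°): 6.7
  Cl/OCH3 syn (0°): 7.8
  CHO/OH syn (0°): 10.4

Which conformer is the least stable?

A

A (eclipsed): CHO(0°)/Br(0°) eclipsed 12.0; H(120°)/OCH3(120°) eclipsed 6.5; Cl(240°)/OH(240°) eclipsed 9.0 → 27.5 kJ/mol.
B (eclipsed): CHO(0°)/OH(0°) eclipsed 10.4; H(120°)/Br(120°) eclipsed 6.7; Cl(240°)/OCH3(240°) eclipsed 7.8 → 24.9 kJ/mol.
A has the highest total (27.5 kJ/mol).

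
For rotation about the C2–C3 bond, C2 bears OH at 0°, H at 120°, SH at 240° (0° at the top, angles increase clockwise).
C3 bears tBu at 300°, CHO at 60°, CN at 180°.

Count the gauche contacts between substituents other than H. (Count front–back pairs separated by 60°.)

4

Non-H gauche pairs: OH(0°)/tBu(300°); OH(0°)/CHO(60°); SH(240°)/tBu(300°); SH(240°)/CN(180°) — 4 interactions.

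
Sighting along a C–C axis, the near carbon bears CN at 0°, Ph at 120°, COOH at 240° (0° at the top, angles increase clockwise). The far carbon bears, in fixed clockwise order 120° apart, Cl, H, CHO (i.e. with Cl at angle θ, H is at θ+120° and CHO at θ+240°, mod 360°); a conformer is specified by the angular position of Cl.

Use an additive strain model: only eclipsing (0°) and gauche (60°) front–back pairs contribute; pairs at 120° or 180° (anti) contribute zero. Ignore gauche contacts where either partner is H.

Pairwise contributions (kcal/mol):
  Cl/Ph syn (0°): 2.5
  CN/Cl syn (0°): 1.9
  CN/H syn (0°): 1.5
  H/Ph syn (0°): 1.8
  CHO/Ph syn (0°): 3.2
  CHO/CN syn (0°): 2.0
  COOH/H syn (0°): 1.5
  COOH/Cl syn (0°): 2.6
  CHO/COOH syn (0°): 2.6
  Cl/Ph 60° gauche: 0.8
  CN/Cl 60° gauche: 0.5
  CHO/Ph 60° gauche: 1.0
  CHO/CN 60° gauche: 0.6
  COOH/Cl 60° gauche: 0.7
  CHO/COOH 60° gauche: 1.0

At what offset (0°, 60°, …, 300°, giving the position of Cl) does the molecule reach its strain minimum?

60°

Cl at 0° (eclipsed): CN(0°)/Cl(0°) eclipsed 1.9; Ph(120°)/H(120°) eclipsed 1.8; COOH(240°)/CHO(240°) eclipsed 2.6 → 6.3 kcal/mol.
Cl at 60° (staggered): CN(0°)/Cl(60°) gauche 0.5; CN(0°)/CHO(300°) gauche 0.6; Ph(120°)/Cl(60°) gauche 0.8; COOH(240°)/CHO(300°) gauche 1.0 → 2.9 kcal/mol.
Cl at 120° (eclipsed): CN(0°)/CHO(0°) eclipsed 2.0; Ph(120°)/Cl(120°) eclipsed 2.5; COOH(240°)/H(240°) eclipsed 1.5 → 6.0 kcal/mol.
Cl at 180° (staggered): CN(0°)/CHO(60°) gauche 0.6; Ph(120°)/Cl(180°) gauche 0.8; Ph(120°)/CHO(60°) gauche 1.0; COOH(240°)/Cl(180°) gauche 0.7 → 3.1 kcal/mol.
Cl at 240° (eclipsed): CN(0°)/H(0°) eclipsed 1.5; Ph(120°)/CHO(120°) eclipsed 3.2; COOH(240°)/Cl(240°) eclipsed 2.6 → 7.3 kcal/mol.
Cl at 300° (staggered): CN(0°)/Cl(300°) gauche 0.5; Ph(120°)/CHO(180°) gauche 1.0; COOH(240°)/Cl(300°) gauche 0.7; COOH(240°)/CHO(180°) gauche 1.0 → 3.2 kcal/mol.
The minimum (2.9 kcal/mol) occurs with Cl at 60°.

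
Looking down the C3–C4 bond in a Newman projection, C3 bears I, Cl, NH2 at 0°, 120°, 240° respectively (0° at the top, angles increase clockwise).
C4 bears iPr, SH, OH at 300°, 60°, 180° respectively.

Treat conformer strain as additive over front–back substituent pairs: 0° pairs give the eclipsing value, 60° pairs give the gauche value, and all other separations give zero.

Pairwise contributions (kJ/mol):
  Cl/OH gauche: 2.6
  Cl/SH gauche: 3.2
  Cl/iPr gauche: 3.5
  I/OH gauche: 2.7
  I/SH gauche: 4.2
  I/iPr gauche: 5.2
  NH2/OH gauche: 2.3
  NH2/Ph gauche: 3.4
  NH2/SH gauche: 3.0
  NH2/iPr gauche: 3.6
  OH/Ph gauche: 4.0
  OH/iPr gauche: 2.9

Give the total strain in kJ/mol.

21.1 kJ/mol

This conformer (staggered): I–iPr gauche, I–SH gauche, Cl–SH gauche, Cl–OH gauche, NH2–iPr gauche, NH2–OH gauche; 5.2 + 4.2 + 3.2 + 2.6 + 3.6 + 2.3 = 21.1 kJ/mol.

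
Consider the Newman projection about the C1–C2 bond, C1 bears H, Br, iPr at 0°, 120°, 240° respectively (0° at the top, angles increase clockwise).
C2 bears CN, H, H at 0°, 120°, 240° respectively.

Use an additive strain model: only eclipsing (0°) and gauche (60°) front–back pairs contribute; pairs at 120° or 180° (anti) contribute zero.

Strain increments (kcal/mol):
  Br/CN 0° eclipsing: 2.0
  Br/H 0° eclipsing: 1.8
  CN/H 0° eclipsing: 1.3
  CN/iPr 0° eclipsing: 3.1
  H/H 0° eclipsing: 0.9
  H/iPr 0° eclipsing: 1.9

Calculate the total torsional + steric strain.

This conformer (eclipsed): H–CN eclipsed, Br–H eclipsed, iPr–H eclipsed; 1.3 + 1.8 + 1.9 = 5.0 kcal/mol.

5.0 kcal/mol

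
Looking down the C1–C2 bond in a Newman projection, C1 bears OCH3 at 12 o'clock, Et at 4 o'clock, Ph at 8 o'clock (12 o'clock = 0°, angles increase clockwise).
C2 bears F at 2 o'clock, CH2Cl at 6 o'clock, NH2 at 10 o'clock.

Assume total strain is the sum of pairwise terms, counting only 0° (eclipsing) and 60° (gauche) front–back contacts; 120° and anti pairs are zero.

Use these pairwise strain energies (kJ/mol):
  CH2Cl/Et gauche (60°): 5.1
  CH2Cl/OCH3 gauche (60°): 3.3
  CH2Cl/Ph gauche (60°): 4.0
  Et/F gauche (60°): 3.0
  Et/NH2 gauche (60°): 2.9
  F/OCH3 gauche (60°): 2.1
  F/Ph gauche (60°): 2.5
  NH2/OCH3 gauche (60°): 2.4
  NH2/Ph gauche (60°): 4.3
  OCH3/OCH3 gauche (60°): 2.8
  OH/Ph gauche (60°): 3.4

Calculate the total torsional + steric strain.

This conformer (staggered): OCH3(0°)/F(60°) gauche 2.1; OCH3(0°)/NH2(300°) gauche 2.4; Et(120°)/F(60°) gauche 3.0; Et(120°)/CH2Cl(180°) gauche 5.1; Ph(240°)/CH2Cl(180°) gauche 4.0; Ph(240°)/NH2(300°) gauche 4.3 → 20.9 kJ/mol.

20.9 kJ/mol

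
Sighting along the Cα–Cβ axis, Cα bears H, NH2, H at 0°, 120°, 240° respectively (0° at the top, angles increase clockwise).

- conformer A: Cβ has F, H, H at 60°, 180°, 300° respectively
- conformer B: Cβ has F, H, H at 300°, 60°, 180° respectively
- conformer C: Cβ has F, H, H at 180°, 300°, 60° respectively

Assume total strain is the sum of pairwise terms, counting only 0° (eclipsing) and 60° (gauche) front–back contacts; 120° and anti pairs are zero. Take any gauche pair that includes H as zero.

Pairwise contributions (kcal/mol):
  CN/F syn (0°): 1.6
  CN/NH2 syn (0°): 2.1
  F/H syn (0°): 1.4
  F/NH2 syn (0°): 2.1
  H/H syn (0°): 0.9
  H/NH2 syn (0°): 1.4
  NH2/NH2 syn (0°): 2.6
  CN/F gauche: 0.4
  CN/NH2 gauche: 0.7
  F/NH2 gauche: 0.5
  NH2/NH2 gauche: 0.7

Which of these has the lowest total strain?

A (staggered): NH2(120°)/F(60°) gauche 0.5 → 0.5 kcal/mol.
B (staggered): no non-H gauche contacts → 0.0 kcal/mol.
C (staggered): NH2(120°)/F(180°) gauche 0.5 → 0.5 kcal/mol.
B has the lowest total (0.0 kcal/mol).

B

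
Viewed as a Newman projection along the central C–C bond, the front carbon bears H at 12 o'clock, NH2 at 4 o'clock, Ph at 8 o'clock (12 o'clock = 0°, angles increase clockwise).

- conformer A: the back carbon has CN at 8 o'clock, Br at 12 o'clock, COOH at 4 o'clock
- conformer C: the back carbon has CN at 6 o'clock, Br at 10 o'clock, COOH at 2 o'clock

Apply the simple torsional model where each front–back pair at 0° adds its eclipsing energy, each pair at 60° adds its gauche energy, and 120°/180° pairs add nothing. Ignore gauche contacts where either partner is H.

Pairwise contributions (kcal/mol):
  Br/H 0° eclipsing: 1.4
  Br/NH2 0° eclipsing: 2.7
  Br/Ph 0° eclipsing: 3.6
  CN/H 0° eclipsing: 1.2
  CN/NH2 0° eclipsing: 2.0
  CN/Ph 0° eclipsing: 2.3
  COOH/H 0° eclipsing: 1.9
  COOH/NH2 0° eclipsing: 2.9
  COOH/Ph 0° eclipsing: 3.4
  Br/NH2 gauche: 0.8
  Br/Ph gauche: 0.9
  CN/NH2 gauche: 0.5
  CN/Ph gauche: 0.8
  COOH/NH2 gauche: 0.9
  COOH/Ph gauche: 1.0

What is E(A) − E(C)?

A (eclipsed): H–Br eclipsed, NH2–COOH eclipsed, Ph–CN eclipsed; 1.4 + 2.9 + 2.3 = 6.6 kcal/mol.
C (staggered): NH2–CN gauche, NH2–COOH gauche, Ph–CN gauche, Ph–Br gauche; 0.5 + 0.9 + 0.8 + 0.9 = 3.1 kcal/mol.
E(A) − E(C) = 6.6 − 3.1 = +3.5 kcal/mol.

+3.5 kcal/mol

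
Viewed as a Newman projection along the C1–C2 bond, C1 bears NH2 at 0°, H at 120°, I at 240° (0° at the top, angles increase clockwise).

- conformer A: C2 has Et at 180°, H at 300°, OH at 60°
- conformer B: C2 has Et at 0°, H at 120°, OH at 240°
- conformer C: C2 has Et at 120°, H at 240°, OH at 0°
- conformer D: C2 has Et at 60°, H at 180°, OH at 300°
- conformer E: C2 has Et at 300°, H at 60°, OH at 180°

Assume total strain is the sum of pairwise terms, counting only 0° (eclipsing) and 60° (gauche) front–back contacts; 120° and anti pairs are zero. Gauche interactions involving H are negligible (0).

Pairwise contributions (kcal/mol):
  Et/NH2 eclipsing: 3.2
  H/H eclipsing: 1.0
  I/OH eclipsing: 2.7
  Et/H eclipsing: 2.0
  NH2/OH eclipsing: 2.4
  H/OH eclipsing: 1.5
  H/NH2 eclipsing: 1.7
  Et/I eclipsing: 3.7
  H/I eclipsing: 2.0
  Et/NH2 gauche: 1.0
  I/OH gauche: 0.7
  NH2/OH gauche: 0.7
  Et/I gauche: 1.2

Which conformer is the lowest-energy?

A (staggered): NH2(0°)/OH(60°) gauche 0.7; I(240°)/Et(180°) gauche 1.2 → 1.9 kcal/mol.
B (eclipsed): NH2(0°)/Et(0°) eclipsed 3.2; H(120°)/H(120°) eclipsed 1.0; I(240°)/OH(240°) eclipsed 2.7 → 6.9 kcal/mol.
C (eclipsed): NH2(0°)/OH(0°) eclipsed 2.4; H(120°)/Et(120°) eclipsed 2.0; I(240°)/H(240°) eclipsed 2.0 → 6.4 kcal/mol.
D (staggered): NH2(0°)/Et(60°) gauche 1.0; NH2(0°)/OH(300°) gauche 0.7; I(240°)/OH(300°) gauche 0.7 → 2.4 kcal/mol.
E (staggered): NH2(0°)/Et(300°) gauche 1.0; I(240°)/Et(300°) gauche 1.2; I(240°)/OH(180°) gauche 0.7 → 2.9 kcal/mol.
A has the lowest total (1.9 kcal/mol).

A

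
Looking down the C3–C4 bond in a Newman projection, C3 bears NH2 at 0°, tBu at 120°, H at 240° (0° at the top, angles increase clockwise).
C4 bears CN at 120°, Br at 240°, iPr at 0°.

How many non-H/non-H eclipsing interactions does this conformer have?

Non-H eclipsing pairs: NH2(0°)/iPr(0°); tBu(120°)/CN(120°) — 2 interactions.

2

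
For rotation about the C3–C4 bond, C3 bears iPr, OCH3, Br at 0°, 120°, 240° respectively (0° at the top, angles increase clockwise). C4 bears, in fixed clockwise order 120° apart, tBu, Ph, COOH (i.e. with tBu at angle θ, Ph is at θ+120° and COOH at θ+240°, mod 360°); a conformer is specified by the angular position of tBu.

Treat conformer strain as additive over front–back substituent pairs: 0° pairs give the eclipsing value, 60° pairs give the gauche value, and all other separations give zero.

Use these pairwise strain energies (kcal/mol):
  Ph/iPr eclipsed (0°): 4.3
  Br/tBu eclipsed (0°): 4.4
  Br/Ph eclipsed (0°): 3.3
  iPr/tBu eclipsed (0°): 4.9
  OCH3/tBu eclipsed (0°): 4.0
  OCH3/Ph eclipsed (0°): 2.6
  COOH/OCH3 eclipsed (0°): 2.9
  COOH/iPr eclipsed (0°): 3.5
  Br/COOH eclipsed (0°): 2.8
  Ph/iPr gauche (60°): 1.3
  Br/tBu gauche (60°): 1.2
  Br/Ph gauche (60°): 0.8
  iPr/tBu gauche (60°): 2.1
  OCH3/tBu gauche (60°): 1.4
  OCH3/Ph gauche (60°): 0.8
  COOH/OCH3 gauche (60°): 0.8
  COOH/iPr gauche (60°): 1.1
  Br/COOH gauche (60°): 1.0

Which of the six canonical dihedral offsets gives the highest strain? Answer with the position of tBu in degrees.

240°

tBu at 0° (eclipsed): iPr(0°)/tBu(0°) eclipsed 4.9; OCH3(120°)/Ph(120°) eclipsed 2.6; Br(240°)/COOH(240°) eclipsed 2.8 → 10.3 kcal/mol.
tBu at 60° (staggered): iPr(0°)/tBu(60°) gauche 2.1; iPr(0°)/COOH(300°) gauche 1.1; OCH3(120°)/tBu(60°) gauche 1.4; OCH3(120°)/Ph(180°) gauche 0.8; Br(240°)/Ph(180°) gauche 0.8; Br(240°)/COOH(300°) gauche 1.0 → 7.2 kcal/mol.
tBu at 120° (eclipsed): iPr(0°)/COOH(0°) eclipsed 3.5; OCH3(120°)/tBu(120°) eclipsed 4.0; Br(240°)/Ph(240°) eclipsed 3.3 → 10.8 kcal/mol.
tBu at 180° (staggered): iPr(0°)/Ph(300°) gauche 1.3; iPr(0°)/COOH(60°) gauche 1.1; OCH3(120°)/tBu(180°) gauche 1.4; OCH3(120°)/COOH(60°) gauche 0.8; Br(240°)/tBu(180°) gauche 1.2; Br(240°)/Ph(300°) gauche 0.8 → 6.6 kcal/mol.
tBu at 240° (eclipsed): iPr(0°)/Ph(0°) eclipsed 4.3; OCH3(120°)/COOH(120°) eclipsed 2.9; Br(240°)/tBu(240°) eclipsed 4.4 → 11.6 kcal/mol.
tBu at 300° (staggered): iPr(0°)/tBu(300°) gauche 2.1; iPr(0°)/Ph(60°) gauche 1.3; OCH3(120°)/Ph(60°) gauche 0.8; OCH3(120°)/COOH(180°) gauche 0.8; Br(240°)/tBu(300°) gauche 1.2; Br(240°)/COOH(180°) gauche 1.0 → 7.2 kcal/mol.
The maximum (11.6 kcal/mol) occurs with tBu at 240°.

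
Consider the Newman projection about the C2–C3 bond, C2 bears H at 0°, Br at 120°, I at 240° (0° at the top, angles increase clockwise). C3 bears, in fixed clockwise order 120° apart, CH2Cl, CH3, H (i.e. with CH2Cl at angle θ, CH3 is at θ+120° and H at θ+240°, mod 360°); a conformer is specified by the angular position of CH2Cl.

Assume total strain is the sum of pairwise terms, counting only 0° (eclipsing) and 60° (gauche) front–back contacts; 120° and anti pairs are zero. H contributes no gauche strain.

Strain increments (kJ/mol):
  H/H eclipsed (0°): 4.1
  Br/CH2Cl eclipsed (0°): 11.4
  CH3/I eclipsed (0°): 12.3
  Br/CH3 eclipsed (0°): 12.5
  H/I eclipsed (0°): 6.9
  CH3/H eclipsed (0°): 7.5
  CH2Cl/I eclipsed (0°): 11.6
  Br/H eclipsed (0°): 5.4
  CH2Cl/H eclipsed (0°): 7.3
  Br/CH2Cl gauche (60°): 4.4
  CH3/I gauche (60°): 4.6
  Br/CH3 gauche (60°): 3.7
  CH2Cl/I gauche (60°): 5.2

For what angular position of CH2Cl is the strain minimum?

CH2Cl at 0° (eclipsed): H–CH2Cl eclipsed, Br–CH3 eclipsed, I–H eclipsed; 7.3 + 12.5 + 6.9 = 26.7 kJ/mol.
CH2Cl at 60° (staggered): Br–CH2Cl gauche, Br–CH3 gauche, I–CH3 gauche; 4.4 + 3.7 + 4.6 = 12.7 kJ/mol.
CH2Cl at 120° (eclipsed): H–H eclipsed, Br–CH2Cl eclipsed, I–CH3 eclipsed; 4.1 + 11.4 + 12.3 = 27.8 kJ/mol.
CH2Cl at 180° (staggered): Br–CH2Cl gauche, I–CH2Cl gauche, I–CH3 gauche; 4.4 + 5.2 + 4.6 = 14.2 kJ/mol.
CH2Cl at 240° (eclipsed): H–CH3 eclipsed, Br–H eclipsed, I–CH2Cl eclipsed; 7.5 + 5.4 + 11.6 = 24.5 kJ/mol.
CH2Cl at 300° (staggered): Br–CH3 gauche, I–CH2Cl gauche; 3.7 + 5.2 = 8.9 kJ/mol.
The minimum (8.9 kJ/mol) occurs with CH2Cl at 300°.

300°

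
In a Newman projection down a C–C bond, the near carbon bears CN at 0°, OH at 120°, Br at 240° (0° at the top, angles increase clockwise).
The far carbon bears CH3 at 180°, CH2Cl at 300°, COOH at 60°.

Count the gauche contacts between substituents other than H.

Non-H gauche pairs: CN(0°)/CH2Cl(300°); CN(0°)/COOH(60°); OH(120°)/CH3(180°); OH(120°)/COOH(60°); Br(240°)/CH3(180°); Br(240°)/CH2Cl(300°) — 6 interactions.

6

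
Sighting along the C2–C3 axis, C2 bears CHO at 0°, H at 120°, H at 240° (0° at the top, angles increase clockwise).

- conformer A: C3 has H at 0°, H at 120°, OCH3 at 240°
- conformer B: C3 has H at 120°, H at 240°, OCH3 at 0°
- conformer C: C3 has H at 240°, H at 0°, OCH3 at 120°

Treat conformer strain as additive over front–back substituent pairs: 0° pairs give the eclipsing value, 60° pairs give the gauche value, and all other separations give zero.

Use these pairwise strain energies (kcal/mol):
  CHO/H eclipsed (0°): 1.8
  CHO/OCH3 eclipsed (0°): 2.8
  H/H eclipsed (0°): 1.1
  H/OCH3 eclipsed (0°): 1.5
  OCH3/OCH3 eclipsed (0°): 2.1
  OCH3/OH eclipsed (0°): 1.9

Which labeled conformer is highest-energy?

B

A (eclipsed): CHO(0°)/H(0°) eclipsed 1.8; H(120°)/H(120°) eclipsed 1.1; H(240°)/OCH3(240°) eclipsed 1.5 → 4.4 kcal/mol.
B (eclipsed): CHO(0°)/OCH3(0°) eclipsed 2.8; H(120°)/H(120°) eclipsed 1.1; H(240°)/H(240°) eclipsed 1.1 → 5.0 kcal/mol.
C (eclipsed): CHO(0°)/H(0°) eclipsed 1.8; H(120°)/OCH3(120°) eclipsed 1.5; H(240°)/H(240°) eclipsed 1.1 → 4.4 kcal/mol.
B has the highest total (5.0 kcal/mol).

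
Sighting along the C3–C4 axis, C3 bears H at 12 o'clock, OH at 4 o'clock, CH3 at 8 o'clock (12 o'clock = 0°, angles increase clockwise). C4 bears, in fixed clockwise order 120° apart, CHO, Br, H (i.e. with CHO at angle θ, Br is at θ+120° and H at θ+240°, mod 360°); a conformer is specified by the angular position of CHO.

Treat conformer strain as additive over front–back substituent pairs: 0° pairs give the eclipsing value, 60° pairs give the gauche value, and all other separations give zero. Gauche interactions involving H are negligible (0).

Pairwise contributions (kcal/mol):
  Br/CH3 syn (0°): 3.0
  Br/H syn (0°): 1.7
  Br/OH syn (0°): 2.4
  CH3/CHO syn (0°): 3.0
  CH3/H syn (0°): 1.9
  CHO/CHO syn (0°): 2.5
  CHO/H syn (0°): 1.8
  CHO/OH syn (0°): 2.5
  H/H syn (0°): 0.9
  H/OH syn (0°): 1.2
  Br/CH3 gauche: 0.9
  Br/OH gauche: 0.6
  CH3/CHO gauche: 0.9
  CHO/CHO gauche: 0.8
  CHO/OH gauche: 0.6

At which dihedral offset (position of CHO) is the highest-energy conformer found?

120°

CHO at 0° (eclipsed): H–CHO eclipsed, OH–Br eclipsed, CH3–H eclipsed; 1.8 + 2.4 + 1.9 = 6.1 kcal/mol.
CHO at 60° (staggered): OH–CHO gauche, OH–Br gauche, CH3–Br gauche; 0.6 + 0.6 + 0.9 = 2.1 kcal/mol.
CHO at 120° (eclipsed): H–H eclipsed, OH–CHO eclipsed, CH3–Br eclipsed; 0.9 + 2.5 + 3.0 = 6.4 kcal/mol.
CHO at 180° (staggered): OH–CHO gauche, CH3–CHO gauche, CH3–Br gauche; 0.6 + 0.9 + 0.9 = 2.4 kcal/mol.
CHO at 240° (eclipsed): H–Br eclipsed, OH–H eclipsed, CH3–CHO eclipsed; 1.7 + 1.2 + 3.0 = 5.9 kcal/mol.
CHO at 300° (staggered): OH–Br gauche, CH3–CHO gauche; 0.6 + 0.9 = 1.5 kcal/mol.
The maximum (6.4 kcal/mol) occurs with CHO at 120°.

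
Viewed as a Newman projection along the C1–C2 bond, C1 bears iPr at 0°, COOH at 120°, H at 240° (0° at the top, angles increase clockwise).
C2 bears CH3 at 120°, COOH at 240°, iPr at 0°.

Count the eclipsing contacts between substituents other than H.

Non-H eclipsing pairs: iPr(0°)/iPr(0°); COOH(120°)/CH3(120°) — 2 interactions.

2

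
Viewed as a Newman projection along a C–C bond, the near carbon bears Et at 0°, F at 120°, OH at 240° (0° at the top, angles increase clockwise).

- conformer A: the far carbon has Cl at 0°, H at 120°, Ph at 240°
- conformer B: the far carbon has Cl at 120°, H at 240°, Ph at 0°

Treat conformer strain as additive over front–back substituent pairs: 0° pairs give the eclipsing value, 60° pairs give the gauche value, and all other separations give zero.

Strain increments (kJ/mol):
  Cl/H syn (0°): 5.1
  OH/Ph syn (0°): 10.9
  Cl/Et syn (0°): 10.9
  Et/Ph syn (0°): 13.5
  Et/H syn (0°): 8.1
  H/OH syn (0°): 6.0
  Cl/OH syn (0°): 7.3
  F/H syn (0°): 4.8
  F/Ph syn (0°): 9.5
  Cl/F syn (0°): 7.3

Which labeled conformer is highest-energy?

A (eclipsed): Et(0°)/Cl(0°) eclipsed 10.9; F(120°)/H(120°) eclipsed 4.8; OH(240°)/Ph(240°) eclipsed 10.9 → 26.6 kJ/mol.
B (eclipsed): Et(0°)/Ph(0°) eclipsed 13.5; F(120°)/Cl(120°) eclipsed 7.3; OH(240°)/H(240°) eclipsed 6.0 → 26.8 kJ/mol.
B has the highest total (26.8 kJ/mol).

B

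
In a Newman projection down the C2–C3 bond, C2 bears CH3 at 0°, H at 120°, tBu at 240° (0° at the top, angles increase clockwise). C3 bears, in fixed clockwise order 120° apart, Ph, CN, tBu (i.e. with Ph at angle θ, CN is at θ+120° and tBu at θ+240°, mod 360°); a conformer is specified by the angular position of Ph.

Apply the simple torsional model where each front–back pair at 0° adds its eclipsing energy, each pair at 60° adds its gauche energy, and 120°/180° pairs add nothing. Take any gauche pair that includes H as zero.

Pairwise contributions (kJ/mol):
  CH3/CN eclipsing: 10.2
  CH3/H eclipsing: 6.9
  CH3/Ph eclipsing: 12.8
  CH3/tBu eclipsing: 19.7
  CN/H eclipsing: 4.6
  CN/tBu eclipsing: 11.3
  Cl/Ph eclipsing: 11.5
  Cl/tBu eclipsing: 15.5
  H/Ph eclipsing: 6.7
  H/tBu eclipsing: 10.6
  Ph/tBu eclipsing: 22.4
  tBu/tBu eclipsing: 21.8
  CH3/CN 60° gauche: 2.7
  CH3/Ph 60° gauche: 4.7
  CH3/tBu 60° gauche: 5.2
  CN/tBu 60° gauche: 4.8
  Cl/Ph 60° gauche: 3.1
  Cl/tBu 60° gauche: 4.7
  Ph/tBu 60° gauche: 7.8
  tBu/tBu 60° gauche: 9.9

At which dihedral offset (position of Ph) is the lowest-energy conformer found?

Ph at 0° (eclipsed): CH3–Ph eclipsed, H–CN eclipsed, tBu–tBu eclipsed; 12.8 + 4.6 + 21.8 = 39.2 kJ/mol.
Ph at 60° (staggered): CH3–Ph gauche, CH3–tBu gauche, tBu–CN gauche, tBu–tBu gauche; 4.7 + 5.2 + 4.8 + 9.9 = 24.6 kJ/mol.
Ph at 120° (eclipsed): CH3–tBu eclipsed, H–Ph eclipsed, tBu–CN eclipsed; 19.7 + 6.7 + 11.3 = 37.7 kJ/mol.
Ph at 180° (staggered): CH3–CN gauche, CH3–tBu gauche, tBu–Ph gauche, tBu–CN gauche; 2.7 + 5.2 + 7.8 + 4.8 = 20.5 kJ/mol.
Ph at 240° (eclipsed): CH3–CN eclipsed, H–tBu eclipsed, tBu–Ph eclipsed; 10.2 + 10.6 + 22.4 = 43.2 kJ/mol.
Ph at 300° (staggered): CH3–Ph gauche, CH3–CN gauche, tBu–Ph gauche, tBu–tBu gauche; 4.7 + 2.7 + 7.8 + 9.9 = 25.1 kJ/mol.
The minimum (20.5 kJ/mol) occurs with Ph at 180°.

180°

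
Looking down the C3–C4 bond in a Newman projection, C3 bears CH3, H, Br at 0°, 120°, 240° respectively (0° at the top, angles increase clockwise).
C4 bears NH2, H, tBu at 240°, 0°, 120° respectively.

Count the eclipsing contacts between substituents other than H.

1

Non-H eclipsing pairs: Br(240°)/NH2(240°) — 1 interaction.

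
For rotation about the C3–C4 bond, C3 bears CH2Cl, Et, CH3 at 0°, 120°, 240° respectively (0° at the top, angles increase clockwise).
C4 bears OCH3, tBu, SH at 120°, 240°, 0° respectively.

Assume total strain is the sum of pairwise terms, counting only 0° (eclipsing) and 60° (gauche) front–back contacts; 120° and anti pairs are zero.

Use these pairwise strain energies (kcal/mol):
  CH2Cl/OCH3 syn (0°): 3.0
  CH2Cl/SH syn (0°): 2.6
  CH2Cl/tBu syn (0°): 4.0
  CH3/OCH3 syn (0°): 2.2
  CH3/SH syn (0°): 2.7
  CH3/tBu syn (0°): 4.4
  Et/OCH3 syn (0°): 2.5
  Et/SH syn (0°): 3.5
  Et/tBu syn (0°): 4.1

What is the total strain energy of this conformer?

This conformer (eclipsed): CH2Cl–SH eclipsed, Et–OCH3 eclipsed, CH3–tBu eclipsed; 2.6 + 2.5 + 4.4 = 9.5 kcal/mol.

9.5 kcal/mol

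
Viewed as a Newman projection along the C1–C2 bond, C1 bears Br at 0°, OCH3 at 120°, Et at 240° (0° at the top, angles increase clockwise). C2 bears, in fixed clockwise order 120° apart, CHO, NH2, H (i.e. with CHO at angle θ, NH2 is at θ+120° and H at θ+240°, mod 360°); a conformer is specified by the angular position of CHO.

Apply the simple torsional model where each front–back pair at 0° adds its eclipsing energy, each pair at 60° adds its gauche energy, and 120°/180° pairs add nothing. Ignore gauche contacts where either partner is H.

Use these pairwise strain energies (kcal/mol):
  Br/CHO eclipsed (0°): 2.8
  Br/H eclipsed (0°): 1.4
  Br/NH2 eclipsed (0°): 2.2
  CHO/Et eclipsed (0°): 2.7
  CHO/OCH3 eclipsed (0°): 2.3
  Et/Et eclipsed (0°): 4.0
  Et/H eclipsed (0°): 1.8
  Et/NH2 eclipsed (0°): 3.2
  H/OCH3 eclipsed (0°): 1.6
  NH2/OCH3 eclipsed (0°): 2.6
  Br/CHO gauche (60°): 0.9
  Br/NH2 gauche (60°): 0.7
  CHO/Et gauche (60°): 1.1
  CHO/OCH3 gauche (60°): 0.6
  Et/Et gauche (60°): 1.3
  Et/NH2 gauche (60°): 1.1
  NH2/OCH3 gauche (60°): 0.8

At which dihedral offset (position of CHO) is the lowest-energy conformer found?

CHO at 0° (eclipsed): Br(0°)/CHO(0°) eclipsed 2.8; OCH3(120°)/NH2(120°) eclipsed 2.6; Et(240°)/H(240°) eclipsed 1.8 → 7.2 kcal/mol.
CHO at 60° (staggered): Br(0°)/CHO(60°) gauche 0.9; OCH3(120°)/CHO(60°) gauche 0.6; OCH3(120°)/NH2(180°) gauche 0.8; Et(240°)/NH2(180°) gauche 1.1 → 3.4 kcal/mol.
CHO at 120° (eclipsed): Br(0°)/H(0°) eclipsed 1.4; OCH3(120°)/CHO(120°) eclipsed 2.3; Et(240°)/NH2(240°) eclipsed 3.2 → 6.9 kcal/mol.
CHO at 180° (staggered): Br(0°)/NH2(300°) gauche 0.7; OCH3(120°)/CHO(180°) gauche 0.6; Et(240°)/CHO(180°) gauche 1.1; Et(240°)/NH2(300°) gauche 1.1 → 3.5 kcal/mol.
CHO at 240° (eclipsed): Br(0°)/NH2(0°) eclipsed 2.2; OCH3(120°)/H(120°) eclipsed 1.6; Et(240°)/CHO(240°) eclipsed 2.7 → 6.5 kcal/mol.
CHO at 300° (staggered): Br(0°)/CHO(300°) gauche 0.9; Br(0°)/NH2(60°) gauche 0.7; OCH3(120°)/NH2(60°) gauche 0.8; Et(240°)/CHO(300°) gauche 1.1 → 3.5 kcal/mol.
The minimum (3.4 kcal/mol) occurs with CHO at 60°.

60°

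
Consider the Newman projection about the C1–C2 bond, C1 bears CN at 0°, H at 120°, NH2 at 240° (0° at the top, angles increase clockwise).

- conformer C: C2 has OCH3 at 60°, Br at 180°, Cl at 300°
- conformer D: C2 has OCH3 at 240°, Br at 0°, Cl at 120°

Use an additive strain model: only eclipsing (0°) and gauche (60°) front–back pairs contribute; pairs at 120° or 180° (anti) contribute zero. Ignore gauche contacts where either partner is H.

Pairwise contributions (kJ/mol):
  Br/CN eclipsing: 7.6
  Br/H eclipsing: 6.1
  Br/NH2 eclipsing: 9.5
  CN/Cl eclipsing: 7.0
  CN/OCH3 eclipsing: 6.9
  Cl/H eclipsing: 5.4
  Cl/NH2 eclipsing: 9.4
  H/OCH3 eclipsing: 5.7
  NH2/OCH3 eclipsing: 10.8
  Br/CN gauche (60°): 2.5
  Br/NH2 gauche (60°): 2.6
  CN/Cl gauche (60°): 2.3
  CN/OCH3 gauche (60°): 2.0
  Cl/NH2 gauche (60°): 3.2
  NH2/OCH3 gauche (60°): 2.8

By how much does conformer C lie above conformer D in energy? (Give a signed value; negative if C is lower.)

-13.7 kJ/mol

C is staggered. CN at 0° is gauche with OCH3 at 60° (2.0); CN at 0° is gauche with Cl at 300° (2.3); NH2 at 240° is gauche with Br at 180° (2.6); NH2 at 240° is gauche with Cl at 300° (3.2). Total 10.1 kJ/mol.
D is eclipsed. CN at 0° is eclipsed with Br at 0° (7.6); H at 120° is eclipsed with Cl at 120° (5.4); NH2 at 240° is eclipsed with OCH3 at 240° (10.8). Total 23.8 kJ/mol.
E(C) − E(D) = 10.1 − 23.8 = -13.7 kJ/mol.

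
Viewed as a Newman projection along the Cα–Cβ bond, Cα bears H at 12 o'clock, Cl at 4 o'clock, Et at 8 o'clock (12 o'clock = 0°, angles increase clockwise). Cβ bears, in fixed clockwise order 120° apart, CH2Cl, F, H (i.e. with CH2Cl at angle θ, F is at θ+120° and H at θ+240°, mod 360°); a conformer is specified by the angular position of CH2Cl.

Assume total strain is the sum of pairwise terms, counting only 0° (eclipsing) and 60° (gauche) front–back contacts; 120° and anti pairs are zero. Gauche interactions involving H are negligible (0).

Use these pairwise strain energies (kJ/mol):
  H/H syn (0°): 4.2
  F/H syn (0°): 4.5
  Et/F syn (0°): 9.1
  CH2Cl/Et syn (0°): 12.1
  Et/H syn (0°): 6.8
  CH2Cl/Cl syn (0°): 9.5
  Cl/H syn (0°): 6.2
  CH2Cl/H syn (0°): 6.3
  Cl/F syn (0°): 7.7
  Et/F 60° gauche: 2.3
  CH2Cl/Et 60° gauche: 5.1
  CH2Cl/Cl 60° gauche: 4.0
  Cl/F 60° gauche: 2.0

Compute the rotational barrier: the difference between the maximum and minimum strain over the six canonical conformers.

15.7 kJ/mol

CH2Cl at 0° (eclipsed): H–CH2Cl eclipsed, Cl–F eclipsed, Et–H eclipsed; 6.3 + 7.7 + 6.8 = 20.8 kJ/mol.
CH2Cl at 60° (staggered): Cl–CH2Cl gauche, Cl–F gauche, Et–F gauche; 4.0 + 2.0 + 2.3 = 8.3 kJ/mol.
CH2Cl at 120° (eclipsed): H–H eclipsed, Cl–CH2Cl eclipsed, Et–F eclipsed; 4.2 + 9.5 + 9.1 = 22.8 kJ/mol.
CH2Cl at 180° (staggered): Cl–CH2Cl gauche, Et–CH2Cl gauche, Et–F gauche; 4.0 + 5.1 + 2.3 = 11.4 kJ/mol.
CH2Cl at 240° (eclipsed): H–F eclipsed, Cl–H eclipsed, Et–CH2Cl eclipsed; 4.5 + 6.2 + 12.1 = 22.8 kJ/mol.
CH2Cl at 300° (staggered): Cl–F gauche, Et–CH2Cl gauche; 2.0 + 5.1 = 7.1 kJ/mol.
Max at 120° (22.8 kJ/mol), min at 300° (7.1 kJ/mol); barrier = 15.7 kJ/mol.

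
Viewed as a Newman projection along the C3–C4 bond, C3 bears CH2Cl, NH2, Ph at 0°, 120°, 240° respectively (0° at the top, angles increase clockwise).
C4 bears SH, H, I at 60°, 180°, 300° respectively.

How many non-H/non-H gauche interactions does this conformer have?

4

Non-H gauche pairs: CH2Cl(0°)/SH(60°); CH2Cl(0°)/I(300°); NH2(120°)/SH(60°); Ph(240°)/I(300°) — 4 interactions.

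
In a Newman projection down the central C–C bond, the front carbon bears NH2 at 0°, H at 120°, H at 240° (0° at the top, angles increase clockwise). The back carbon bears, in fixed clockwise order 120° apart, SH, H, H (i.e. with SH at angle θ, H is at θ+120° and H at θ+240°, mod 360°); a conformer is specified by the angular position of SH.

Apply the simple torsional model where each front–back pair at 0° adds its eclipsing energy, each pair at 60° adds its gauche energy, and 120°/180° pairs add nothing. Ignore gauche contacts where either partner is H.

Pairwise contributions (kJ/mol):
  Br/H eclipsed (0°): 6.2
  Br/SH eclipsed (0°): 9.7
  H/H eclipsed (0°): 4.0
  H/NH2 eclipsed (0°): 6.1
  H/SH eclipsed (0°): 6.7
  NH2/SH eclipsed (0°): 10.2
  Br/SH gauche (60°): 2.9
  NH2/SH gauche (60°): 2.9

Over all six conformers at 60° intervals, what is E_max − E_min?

SH at 0° (eclipsed): NH2(0°)/SH(0°) eclipsed 10.2; H(120°)/H(120°) eclipsed 4.0; H(240°)/H(240°) eclipsed 4.0 → 18.2 kJ/mol.
SH at 60° (staggered): NH2(0°)/SH(60°) gauche 2.9 → 2.9 kJ/mol.
SH at 120° (eclipsed): NH2(0°)/H(0°) eclipsed 6.1; H(120°)/SH(120°) eclipsed 6.7; H(240°)/H(240°) eclipsed 4.0 → 16.8 kJ/mol.
SH at 180° (staggered): no non-H gauche contacts → 0.0 kJ/mol.
SH at 240° (eclipsed): NH2(0°)/H(0°) eclipsed 6.1; H(120°)/H(120°) eclipsed 4.0; H(240°)/SH(240°) eclipsed 6.7 → 16.8 kJ/mol.
SH at 300° (staggered): NH2(0°)/SH(300°) gauche 2.9 → 2.9 kJ/mol.
Max at 0° (18.2 kJ/mol), min at 180° (0.0 kJ/mol); barrier = 18.2 kJ/mol.

18.2 kJ/mol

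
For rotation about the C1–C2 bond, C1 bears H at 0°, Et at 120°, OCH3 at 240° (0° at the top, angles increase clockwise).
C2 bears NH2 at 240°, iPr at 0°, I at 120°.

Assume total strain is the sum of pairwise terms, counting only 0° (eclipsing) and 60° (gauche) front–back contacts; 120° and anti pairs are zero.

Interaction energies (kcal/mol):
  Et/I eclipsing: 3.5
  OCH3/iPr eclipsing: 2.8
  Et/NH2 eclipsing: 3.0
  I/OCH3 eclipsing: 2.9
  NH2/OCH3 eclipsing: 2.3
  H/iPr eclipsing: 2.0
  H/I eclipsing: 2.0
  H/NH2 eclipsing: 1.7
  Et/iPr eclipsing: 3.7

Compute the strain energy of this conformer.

This conformer is eclipsed. H at 0° is eclipsed with iPr at 0° (2.0); Et at 120° is eclipsed with I at 120° (3.5); OCH3 at 240° is eclipsed with NH2 at 240° (2.3). Total 7.8 kcal/mol.

7.8 kcal/mol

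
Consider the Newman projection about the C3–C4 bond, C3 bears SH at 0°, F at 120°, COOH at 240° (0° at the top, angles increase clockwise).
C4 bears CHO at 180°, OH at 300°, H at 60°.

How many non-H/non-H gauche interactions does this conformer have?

4

Non-H gauche pairs: SH(0°)/OH(300°); F(120°)/CHO(180°); COOH(240°)/CHO(180°); COOH(240°)/OH(300°) — 4 interactions.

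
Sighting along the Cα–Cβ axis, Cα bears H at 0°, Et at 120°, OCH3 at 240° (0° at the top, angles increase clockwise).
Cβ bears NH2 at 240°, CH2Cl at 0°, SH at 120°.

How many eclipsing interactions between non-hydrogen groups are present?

Non-H eclipsing pairs: Et(120°)/SH(120°); OCH3(240°)/NH2(240°) — 2 interactions.

2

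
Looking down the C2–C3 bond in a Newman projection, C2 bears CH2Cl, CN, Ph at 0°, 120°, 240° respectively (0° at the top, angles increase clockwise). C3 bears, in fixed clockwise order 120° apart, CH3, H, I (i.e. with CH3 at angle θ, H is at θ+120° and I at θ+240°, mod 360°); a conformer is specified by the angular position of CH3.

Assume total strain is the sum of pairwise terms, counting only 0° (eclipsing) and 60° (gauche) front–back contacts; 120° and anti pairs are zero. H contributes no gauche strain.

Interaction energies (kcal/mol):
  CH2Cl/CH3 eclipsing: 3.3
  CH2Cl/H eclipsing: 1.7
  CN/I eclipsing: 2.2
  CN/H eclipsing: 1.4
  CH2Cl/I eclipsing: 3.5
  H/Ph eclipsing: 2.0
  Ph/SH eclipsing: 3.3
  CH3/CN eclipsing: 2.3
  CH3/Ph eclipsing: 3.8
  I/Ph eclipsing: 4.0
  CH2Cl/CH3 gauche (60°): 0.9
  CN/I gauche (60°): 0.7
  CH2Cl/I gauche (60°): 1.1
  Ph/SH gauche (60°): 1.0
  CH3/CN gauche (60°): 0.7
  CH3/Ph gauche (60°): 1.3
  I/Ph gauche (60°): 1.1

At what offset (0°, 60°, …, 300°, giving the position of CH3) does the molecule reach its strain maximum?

0°

CH3 at 0° (eclipsed): CH2Cl–CH3 eclipsed, CN–H eclipsed, Ph–I eclipsed; 3.3 + 1.4 + 4.0 = 8.7 kcal/mol.
CH3 at 60° (staggered): CH2Cl–CH3 gauche, CH2Cl–I gauche, CN–CH3 gauche, Ph–I gauche; 0.9 + 1.1 + 0.7 + 1.1 = 3.8 kcal/mol.
CH3 at 120° (eclipsed): CH2Cl–I eclipsed, CN–CH3 eclipsed, Ph–H eclipsed; 3.5 + 2.3 + 2.0 = 7.8 kcal/mol.
CH3 at 180° (staggered): CH2Cl–I gauche, CN–CH3 gauche, CN–I gauche, Ph–CH3 gauche; 1.1 + 0.7 + 0.7 + 1.3 = 3.8 kcal/mol.
CH3 at 240° (eclipsed): CH2Cl–H eclipsed, CN–I eclipsed, Ph–CH3 eclipsed; 1.7 + 2.2 + 3.8 = 7.7 kcal/mol.
CH3 at 300° (staggered): CH2Cl–CH3 gauche, CN–I gauche, Ph–CH3 gauche, Ph–I gauche; 0.9 + 0.7 + 1.3 + 1.1 = 4.0 kcal/mol.
The maximum (8.7 kcal/mol) occurs with CH3 at 0°.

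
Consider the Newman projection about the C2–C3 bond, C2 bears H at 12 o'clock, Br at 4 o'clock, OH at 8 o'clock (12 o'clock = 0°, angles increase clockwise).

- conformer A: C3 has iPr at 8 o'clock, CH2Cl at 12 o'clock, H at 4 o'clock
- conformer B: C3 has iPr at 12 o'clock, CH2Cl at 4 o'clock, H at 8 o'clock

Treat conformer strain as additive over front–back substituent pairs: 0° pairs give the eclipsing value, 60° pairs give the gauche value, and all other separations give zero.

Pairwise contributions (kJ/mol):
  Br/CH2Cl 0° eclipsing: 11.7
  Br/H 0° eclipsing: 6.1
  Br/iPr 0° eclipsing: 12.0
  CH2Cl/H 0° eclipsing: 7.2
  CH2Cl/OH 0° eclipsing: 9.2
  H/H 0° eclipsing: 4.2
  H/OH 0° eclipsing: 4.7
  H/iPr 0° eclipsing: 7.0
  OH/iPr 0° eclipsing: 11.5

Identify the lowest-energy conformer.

B

A (eclipsed): H–CH2Cl eclipsed, Br–H eclipsed, OH–iPr eclipsed; 7.2 + 6.1 + 11.5 = 24.8 kJ/mol.
B (eclipsed): H–iPr eclipsed, Br–CH2Cl eclipsed, OH–H eclipsed; 7.0 + 11.7 + 4.7 = 23.4 kJ/mol.
B has the lowest total (23.4 kJ/mol).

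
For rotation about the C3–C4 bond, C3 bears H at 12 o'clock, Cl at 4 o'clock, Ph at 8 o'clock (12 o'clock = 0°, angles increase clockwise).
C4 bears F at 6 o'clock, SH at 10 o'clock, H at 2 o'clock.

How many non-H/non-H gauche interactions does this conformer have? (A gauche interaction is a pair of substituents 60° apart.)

3

Non-H gauche pairs: Cl(120°)/F(180°); Ph(240°)/F(180°); Ph(240°)/SH(300°) — 3 interactions.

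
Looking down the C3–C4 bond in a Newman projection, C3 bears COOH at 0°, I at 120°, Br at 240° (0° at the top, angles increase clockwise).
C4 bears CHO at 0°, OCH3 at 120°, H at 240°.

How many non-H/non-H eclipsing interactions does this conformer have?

Non-H eclipsing pairs: COOH(0°)/CHO(0°); I(120°)/OCH3(120°) — 2 interactions.

2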